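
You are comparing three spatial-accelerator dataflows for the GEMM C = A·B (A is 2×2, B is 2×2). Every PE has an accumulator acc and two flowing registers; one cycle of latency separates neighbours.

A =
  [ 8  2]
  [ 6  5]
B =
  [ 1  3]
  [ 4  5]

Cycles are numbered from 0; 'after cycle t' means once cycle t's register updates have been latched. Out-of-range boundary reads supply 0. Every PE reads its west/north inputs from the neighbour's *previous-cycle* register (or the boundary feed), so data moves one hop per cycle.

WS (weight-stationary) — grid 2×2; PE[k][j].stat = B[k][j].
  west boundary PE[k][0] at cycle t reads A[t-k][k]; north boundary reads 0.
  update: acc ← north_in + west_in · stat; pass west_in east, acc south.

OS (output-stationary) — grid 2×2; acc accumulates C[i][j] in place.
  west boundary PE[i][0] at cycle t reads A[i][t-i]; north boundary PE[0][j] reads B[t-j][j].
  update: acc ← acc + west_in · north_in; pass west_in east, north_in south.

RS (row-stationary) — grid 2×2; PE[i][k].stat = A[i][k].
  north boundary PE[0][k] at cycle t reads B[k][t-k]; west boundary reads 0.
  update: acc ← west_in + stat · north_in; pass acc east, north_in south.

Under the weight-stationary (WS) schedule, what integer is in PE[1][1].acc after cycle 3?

WS (2×2). Following PE[1][1] plus its west/north inputs:
  [0] (0,1) acc=0 (h:0 v:0)
  [0] (1,0) acc=0 (h:0 v:0)
  [0] (1,1) acc=0 (h:0 v:0)
  [1] (0,1) acc=24 (h:8 v:24)
  [1] (1,0) acc=16 (h:2 v:16)
  [1] (1,1) acc=0 (h:0 v:0)
  [2] (0,1) acc=18 (h:6 v:18)
  [2] (1,0) acc=26 (h:5 v:26)
  [2] (1,1) acc=34 (h:2 v:34)
  [3] (0,1) acc=0 (h:0 v:0)
  [3] (1,0) acc=0 (h:0 v:0)
  [3] (1,1) acc=43 (h:5 v:43)

PE[1][1].acc = 43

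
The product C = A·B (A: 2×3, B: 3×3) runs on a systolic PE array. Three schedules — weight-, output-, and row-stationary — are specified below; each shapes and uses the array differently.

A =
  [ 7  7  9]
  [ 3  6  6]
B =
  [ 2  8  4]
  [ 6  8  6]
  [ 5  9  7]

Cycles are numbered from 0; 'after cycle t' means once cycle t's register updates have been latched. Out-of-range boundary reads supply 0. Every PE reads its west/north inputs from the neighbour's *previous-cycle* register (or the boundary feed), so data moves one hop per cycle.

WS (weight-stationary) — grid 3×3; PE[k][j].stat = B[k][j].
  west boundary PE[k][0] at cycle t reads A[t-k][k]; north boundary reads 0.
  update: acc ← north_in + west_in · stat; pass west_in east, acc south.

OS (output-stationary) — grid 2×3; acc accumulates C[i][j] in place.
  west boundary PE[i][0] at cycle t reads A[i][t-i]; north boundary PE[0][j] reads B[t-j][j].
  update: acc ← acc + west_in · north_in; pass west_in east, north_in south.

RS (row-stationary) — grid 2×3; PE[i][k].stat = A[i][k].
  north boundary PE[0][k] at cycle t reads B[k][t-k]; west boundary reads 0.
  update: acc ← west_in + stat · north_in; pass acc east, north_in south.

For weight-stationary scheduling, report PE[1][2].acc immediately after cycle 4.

Tracing WS — 3×3 array, target PE[1][2]:
  t=0 PE[0][2]: acc=0 h=0 v=0
  t=0 PE[1][1]: acc=0 h=0 v=0
  t=0 PE[1][2]: acc=0 h=0 v=0
  t=1 PE[0][2]: acc=0 h=0 v=0
  t=1 PE[1][1]: acc=0 h=0 v=0
  t=1 PE[1][2]: acc=0 h=0 v=0
  t=2 PE[0][2]: acc=28 h=7 v=28
  t=2 PE[1][1]: acc=112 h=7 v=112
  t=2 PE[1][2]: acc=0 h=0 v=0
  t=3 PE[0][2]: acc=12 h=3 v=12
  t=3 PE[1][1]: acc=72 h=6 v=72
  t=3 PE[1][2]: acc=70 h=7 v=70
  t=4 PE[0][2]: acc=0 h=0 v=0
  t=4 PE[1][1]: acc=0 h=0 v=0
  t=4 PE[1][2]: acc=48 h=6 v=48

PE[1][2].acc = 48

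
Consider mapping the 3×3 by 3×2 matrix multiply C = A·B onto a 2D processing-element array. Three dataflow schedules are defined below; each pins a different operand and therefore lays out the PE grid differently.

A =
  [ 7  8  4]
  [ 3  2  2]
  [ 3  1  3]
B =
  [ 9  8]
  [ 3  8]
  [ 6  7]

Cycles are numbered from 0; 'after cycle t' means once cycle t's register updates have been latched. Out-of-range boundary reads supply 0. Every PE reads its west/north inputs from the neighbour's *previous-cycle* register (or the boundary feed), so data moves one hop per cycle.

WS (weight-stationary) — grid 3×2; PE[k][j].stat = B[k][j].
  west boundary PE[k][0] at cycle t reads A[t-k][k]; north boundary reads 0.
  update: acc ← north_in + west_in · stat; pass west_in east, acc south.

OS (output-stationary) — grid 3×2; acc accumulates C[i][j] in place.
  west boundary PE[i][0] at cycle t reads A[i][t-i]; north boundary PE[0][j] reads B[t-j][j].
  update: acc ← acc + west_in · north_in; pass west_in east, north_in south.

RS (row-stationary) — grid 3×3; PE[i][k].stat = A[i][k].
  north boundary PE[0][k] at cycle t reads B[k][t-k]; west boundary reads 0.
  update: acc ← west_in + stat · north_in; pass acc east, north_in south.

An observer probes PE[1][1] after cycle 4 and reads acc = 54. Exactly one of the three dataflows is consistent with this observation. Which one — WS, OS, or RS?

dataflow = OS

WS [3×2] PE[1][1] across cycles:
  [0] (1,1) acc=0 (h:0 v:0)
  [1] (1,1) acc=0 (h:0 v:0)
  [2] (1,1) acc=120 (h:8 v:120)
  [3] (1,1) acc=40 (h:2 v:40)
  [4] (1,1) acc=32 (h:1 v:32)
OS [3×2] PE[1][1] across cycles:
  [0] (1,1) acc=0 (h:0 v:0)
  [1] (1,1) acc=0 (h:0 v:0)
  [2] (1,1) acc=24 (h:3 v:8)
  [3] (1,1) acc=40 (h:2 v:8)
  [4] (1,1) acc=54 (h:2 v:7)
RS [3×3] PE[1][1] across cycles:
  [0] (1,1) acc=0 (h:0 v:0)
  [1] (1,1) acc=0 (h:0 v:0)
  [2] (1,1) acc=33 (h:33 v:3)
  [3] (1,1) acc=40 (h:40 v:8)
  [4] (1,1) acc=0 (h:0 v:0)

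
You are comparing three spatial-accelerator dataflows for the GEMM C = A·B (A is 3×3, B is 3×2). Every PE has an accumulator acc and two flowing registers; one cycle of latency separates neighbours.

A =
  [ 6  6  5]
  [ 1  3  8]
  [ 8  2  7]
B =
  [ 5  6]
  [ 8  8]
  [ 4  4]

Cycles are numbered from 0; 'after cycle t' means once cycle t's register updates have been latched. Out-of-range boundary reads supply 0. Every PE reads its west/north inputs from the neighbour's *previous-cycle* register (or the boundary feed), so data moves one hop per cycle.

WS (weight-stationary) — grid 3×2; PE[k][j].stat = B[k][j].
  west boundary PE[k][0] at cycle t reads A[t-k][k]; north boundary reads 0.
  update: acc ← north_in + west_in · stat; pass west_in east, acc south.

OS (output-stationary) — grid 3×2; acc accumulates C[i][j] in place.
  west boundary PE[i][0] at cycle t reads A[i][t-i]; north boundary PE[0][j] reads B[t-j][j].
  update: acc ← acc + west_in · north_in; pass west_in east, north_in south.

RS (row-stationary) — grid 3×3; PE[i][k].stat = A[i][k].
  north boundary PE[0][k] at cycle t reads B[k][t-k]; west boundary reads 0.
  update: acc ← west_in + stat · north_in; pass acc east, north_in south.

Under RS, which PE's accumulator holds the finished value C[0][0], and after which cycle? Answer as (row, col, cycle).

(row, col, cycle) = (0, 2, 2)

Under RS, C[0][0] lands at PE[0][2]:
  t=0 PE[0][2]: acc=0 h=0 v=0
  t=1 PE[0][2]: acc=0 h=0 v=0
  t=2 PE[0][2]: acc=98 h=98 v=4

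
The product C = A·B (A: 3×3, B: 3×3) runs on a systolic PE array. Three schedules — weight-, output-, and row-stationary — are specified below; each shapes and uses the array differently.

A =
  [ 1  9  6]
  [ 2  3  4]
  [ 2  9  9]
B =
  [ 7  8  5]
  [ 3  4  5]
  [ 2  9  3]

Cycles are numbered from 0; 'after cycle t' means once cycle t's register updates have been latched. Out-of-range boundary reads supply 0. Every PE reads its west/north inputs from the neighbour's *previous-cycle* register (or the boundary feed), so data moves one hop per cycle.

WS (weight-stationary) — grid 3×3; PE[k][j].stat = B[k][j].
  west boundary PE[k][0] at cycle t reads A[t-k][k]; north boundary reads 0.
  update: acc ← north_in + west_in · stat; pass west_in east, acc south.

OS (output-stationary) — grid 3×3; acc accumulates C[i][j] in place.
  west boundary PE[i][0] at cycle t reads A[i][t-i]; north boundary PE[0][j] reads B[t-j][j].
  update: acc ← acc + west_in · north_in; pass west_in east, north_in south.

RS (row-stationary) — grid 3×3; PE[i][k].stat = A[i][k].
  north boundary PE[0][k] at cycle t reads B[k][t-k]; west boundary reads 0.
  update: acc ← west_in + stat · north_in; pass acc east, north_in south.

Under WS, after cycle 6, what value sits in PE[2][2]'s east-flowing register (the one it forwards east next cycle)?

WS (3×3). Following PE[2][2] plus its west/north inputs:
  step 0 · PE1,2: acc=0; fwd→0 fwd↓0
  step 0 · PE2,1: acc=0; fwd→0 fwd↓0
  step 0 · PE2,2: acc=0; fwd→0 fwd↓0
  step 1 · PE1,2: acc=0; fwd→0 fwd↓0
  step 1 · PE2,1: acc=0; fwd→0 fwd↓0
  step 1 · PE2,2: acc=0; fwd→0 fwd↓0
  step 2 · PE1,2: acc=0; fwd→0 fwd↓0
  step 2 · PE2,1: acc=0; fwd→0 fwd↓0
  step 2 · PE2,2: acc=0; fwd→0 fwd↓0
  step 3 · PE1,2: acc=50; fwd→9 fwd↓50
  step 3 · PE2,1: acc=98; fwd→6 fwd↓98
  step 3 · PE2,2: acc=0; fwd→0 fwd↓0
  step 4 · PE1,2: acc=25; fwd→3 fwd↓25
  step 4 · PE2,1: acc=64; fwd→4 fwd↓64
  step 4 · PE2,2: acc=68; fwd→6 fwd↓68
  step 5 · PE1,2: acc=55; fwd→9 fwd↓55
  step 5 · PE2,1: acc=133; fwd→9 fwd↓133
  step 5 · PE2,2: acc=37; fwd→4 fwd↓37
  step 6 · PE1,2: acc=0; fwd→0 fwd↓0
  step 6 · PE2,1: acc=0; fwd→0 fwd↓0
  step 6 · PE2,2: acc=82; fwd→9 fwd↓82

register = 9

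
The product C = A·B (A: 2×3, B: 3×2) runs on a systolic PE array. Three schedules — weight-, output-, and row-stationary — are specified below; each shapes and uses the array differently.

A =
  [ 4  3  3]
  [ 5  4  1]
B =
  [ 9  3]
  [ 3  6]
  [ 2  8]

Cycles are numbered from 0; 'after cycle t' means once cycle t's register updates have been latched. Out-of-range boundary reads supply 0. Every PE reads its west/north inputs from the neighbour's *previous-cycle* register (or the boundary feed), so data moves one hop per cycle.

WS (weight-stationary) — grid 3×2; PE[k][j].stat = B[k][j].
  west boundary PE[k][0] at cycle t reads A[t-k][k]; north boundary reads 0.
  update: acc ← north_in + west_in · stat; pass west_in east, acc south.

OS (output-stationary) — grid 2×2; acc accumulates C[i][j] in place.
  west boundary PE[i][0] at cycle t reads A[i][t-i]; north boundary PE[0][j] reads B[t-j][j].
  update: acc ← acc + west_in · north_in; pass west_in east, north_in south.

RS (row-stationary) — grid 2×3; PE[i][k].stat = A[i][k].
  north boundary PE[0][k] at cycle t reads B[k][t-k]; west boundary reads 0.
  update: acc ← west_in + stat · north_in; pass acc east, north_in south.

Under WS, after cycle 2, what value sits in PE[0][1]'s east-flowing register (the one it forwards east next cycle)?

WS (3×2). Following PE[0][1] plus its west/north inputs:
  after 0 — PE[0][0] acc=36, pass-E 4, pass-S 36
  after 0 — PE[0][1] acc=0, pass-E 0, pass-S 0
  after 1 — PE[0][0] acc=45, pass-E 5, pass-S 45
  after 1 — PE[0][1] acc=12, pass-E 4, pass-S 12
  after 2 — PE[0][0] acc=0, pass-E 0, pass-S 0
  after 2 — PE[0][1] acc=15, pass-E 5, pass-S 15

register = 5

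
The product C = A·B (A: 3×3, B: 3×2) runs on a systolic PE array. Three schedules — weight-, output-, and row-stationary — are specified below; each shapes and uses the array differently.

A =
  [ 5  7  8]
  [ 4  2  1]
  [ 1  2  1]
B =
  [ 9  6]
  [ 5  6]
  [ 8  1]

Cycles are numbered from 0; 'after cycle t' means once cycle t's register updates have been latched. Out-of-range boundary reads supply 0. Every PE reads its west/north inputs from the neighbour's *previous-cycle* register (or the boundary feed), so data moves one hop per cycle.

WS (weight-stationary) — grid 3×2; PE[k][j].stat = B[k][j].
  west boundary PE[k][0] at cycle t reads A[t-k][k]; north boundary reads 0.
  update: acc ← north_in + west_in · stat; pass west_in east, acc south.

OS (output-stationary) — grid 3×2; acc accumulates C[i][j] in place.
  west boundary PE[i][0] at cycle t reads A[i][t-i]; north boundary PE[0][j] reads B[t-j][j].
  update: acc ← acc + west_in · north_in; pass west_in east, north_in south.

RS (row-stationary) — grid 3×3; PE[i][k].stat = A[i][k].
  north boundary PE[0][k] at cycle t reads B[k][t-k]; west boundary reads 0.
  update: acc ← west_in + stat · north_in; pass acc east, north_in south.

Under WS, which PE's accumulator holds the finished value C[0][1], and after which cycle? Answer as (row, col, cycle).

WS: C[0][1] accumulates in PE[2][1]:
  cycle 0: PE[2][1] → acc 0, east 0, south 0
  cycle 1: PE[2][1] → acc 0, east 0, south 0
  cycle 2: PE[2][1] → acc 0, east 0, south 0
  cycle 3: PE[2][1] → acc 80, east 8, south 80

(row, col, cycle) = (2, 1, 3)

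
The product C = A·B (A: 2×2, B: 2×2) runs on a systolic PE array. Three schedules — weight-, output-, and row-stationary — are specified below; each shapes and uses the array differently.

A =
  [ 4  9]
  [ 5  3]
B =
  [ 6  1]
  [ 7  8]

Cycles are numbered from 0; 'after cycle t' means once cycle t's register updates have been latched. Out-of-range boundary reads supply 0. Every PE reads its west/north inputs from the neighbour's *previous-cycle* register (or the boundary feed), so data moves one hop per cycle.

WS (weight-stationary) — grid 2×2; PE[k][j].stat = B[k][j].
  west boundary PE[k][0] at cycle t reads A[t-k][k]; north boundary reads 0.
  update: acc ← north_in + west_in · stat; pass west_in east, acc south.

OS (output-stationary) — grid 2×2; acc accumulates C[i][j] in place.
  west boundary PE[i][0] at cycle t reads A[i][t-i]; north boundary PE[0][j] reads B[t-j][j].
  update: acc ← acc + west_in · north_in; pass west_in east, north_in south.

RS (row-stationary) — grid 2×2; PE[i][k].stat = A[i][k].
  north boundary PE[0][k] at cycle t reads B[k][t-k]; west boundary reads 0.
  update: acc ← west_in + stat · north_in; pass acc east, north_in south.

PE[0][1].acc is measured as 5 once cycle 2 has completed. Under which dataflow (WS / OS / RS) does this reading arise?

dataflow = WS

WS [2×2] PE[0][1] across cycles:
  step 0 · PE0,1: acc=0; fwd→0 fwd↓0
  step 1 · PE0,1: acc=4; fwd→4 fwd↓4
  step 2 · PE0,1: acc=5; fwd→5 fwd↓5
OS [2×2] PE[0][1] across cycles:
  step 0 · PE0,1: acc=0; fwd→0 fwd↓0
  step 1 · PE0,1: acc=4; fwd→4 fwd↓1
  step 2 · PE0,1: acc=76; fwd→9 fwd↓8
RS [2×2] PE[0][1] across cycles:
  step 0 · PE0,1: acc=0; fwd→0 fwd↓0
  step 1 · PE0,1: acc=87; fwd→87 fwd↓7
  step 2 · PE0,1: acc=76; fwd→76 fwd↓8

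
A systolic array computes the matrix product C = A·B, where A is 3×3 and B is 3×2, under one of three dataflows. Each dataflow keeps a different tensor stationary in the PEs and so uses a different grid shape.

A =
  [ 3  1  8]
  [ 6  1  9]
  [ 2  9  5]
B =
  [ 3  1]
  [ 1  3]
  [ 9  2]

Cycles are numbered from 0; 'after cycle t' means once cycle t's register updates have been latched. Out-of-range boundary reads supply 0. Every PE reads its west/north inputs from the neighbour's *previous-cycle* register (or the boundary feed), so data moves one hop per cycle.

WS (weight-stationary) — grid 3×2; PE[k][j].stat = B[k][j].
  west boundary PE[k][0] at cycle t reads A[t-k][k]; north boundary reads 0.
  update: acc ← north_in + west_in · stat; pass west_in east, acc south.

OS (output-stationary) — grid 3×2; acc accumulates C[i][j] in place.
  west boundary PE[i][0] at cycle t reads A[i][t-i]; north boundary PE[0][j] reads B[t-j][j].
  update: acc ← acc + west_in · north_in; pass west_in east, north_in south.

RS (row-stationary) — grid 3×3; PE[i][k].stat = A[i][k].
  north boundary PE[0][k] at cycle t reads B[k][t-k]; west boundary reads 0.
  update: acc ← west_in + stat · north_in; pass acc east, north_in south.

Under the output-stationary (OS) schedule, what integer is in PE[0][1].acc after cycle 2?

PE[0][1].acc = 6

OS (3×2). Following PE[0][1] plus its west/north inputs:
  step 0 · PE0,0: acc=9; fwd→3 fwd↓3
  step 0 · PE0,1: acc=0; fwd→0 fwd↓0
  step 1 · PE0,0: acc=10; fwd→1 fwd↓1
  step 1 · PE0,1: acc=3; fwd→3 fwd↓1
  step 2 · PE0,0: acc=82; fwd→8 fwd↓9
  step 2 · PE0,1: acc=6; fwd→1 fwd↓3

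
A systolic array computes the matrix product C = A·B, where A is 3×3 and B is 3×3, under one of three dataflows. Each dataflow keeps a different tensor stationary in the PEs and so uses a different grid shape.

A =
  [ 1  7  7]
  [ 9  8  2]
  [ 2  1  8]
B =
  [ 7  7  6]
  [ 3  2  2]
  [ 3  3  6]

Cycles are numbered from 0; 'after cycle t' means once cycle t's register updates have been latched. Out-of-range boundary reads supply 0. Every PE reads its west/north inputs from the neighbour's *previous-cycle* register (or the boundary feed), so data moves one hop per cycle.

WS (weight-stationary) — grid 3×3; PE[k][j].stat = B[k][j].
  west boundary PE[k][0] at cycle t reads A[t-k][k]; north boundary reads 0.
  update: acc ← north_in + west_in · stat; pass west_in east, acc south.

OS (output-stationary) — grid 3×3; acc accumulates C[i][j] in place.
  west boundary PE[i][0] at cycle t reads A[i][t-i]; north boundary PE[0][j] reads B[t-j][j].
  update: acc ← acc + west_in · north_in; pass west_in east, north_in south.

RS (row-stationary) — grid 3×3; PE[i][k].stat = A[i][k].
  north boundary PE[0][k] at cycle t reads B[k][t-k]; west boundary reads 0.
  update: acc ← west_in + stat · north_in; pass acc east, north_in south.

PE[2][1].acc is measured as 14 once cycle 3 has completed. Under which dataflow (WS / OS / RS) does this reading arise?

— WS: 3×3; PE[2][1] trace:
  step 0 · PE2,1: acc=0; fwd→0 fwd↓0
  step 1 · PE2,1: acc=0; fwd→0 fwd↓0
  step 2 · PE2,1: acc=0; fwd→0 fwd↓0
  step 3 · PE2,1: acc=42; fwd→7 fwd↓42
— OS: 3×3; PE[2][1] trace:
  step 0 · PE2,1: acc=0; fwd→0 fwd↓0
  step 1 · PE2,1: acc=0; fwd→0 fwd↓0
  step 2 · PE2,1: acc=0; fwd→0 fwd↓0
  step 3 · PE2,1: acc=14; fwd→2 fwd↓7
— RS: 3×3; PE[2][1] trace:
  step 0 · PE2,1: acc=0; fwd→0 fwd↓0
  step 1 · PE2,1: acc=0; fwd→0 fwd↓0
  step 2 · PE2,1: acc=0; fwd→0 fwd↓0
  step 3 · PE2,1: acc=17; fwd→17 fwd↓3

dataflow = OS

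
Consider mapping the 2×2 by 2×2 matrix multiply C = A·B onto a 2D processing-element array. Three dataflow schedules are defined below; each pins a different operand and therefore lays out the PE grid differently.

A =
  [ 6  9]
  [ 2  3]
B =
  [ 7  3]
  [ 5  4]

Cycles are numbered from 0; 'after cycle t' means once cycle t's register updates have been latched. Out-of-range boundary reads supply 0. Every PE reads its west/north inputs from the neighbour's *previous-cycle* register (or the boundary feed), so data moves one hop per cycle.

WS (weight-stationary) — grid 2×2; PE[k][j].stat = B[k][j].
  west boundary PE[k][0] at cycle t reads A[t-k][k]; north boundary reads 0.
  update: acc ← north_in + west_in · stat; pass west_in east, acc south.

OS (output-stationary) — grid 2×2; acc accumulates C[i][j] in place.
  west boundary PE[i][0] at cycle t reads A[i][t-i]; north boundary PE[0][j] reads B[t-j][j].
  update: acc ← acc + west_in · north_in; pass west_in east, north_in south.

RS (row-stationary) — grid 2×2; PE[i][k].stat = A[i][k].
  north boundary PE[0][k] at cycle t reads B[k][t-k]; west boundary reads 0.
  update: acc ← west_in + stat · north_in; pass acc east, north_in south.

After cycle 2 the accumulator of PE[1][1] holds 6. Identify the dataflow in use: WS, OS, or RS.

WS [2×2] PE[1][1] across cycles:
  t=0 PE[1][1]: acc=0 h=0 v=0
  t=1 PE[1][1]: acc=0 h=0 v=0
  t=2 PE[1][1]: acc=54 h=9 v=54
OS [2×2] PE[1][1] across cycles:
  t=0 PE[1][1]: acc=0 h=0 v=0
  t=1 PE[1][1]: acc=0 h=0 v=0
  t=2 PE[1][1]: acc=6 h=2 v=3
RS [2×2] PE[1][1] across cycles:
  t=0 PE[1][1]: acc=0 h=0 v=0
  t=1 PE[1][1]: acc=0 h=0 v=0
  t=2 PE[1][1]: acc=29 h=29 v=5

dataflow = OS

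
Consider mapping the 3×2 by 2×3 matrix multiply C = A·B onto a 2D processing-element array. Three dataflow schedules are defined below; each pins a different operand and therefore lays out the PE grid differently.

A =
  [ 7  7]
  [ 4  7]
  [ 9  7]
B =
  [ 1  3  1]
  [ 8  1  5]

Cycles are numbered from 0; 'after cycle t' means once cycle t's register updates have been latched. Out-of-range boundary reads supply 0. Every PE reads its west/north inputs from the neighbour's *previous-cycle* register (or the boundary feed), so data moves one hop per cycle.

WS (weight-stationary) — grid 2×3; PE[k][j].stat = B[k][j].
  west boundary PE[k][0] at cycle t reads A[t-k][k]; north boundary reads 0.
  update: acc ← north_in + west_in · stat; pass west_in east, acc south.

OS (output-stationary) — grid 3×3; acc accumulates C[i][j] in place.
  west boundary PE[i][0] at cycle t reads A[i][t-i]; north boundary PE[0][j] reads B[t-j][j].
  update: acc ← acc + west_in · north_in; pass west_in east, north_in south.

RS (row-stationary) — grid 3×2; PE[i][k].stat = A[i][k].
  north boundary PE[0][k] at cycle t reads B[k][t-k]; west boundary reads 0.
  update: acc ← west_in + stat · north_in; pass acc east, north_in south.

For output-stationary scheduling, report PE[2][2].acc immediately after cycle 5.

OS 3×3: PE[2][2] cycle-by-cycle (with neighbour feeds):
  after 0 — PE[1][2] acc=0, pass-E 0, pass-S 0
  after 0 — PE[2][1] acc=0, pass-E 0, pass-S 0
  after 0 — PE[2][2] acc=0, pass-E 0, pass-S 0
  after 1 — PE[1][2] acc=0, pass-E 0, pass-S 0
  after 1 — PE[2][1] acc=0, pass-E 0, pass-S 0
  after 1 — PE[2][2] acc=0, pass-E 0, pass-S 0
  after 2 — PE[1][2] acc=0, pass-E 0, pass-S 0
  after 2 — PE[2][1] acc=0, pass-E 0, pass-S 0
  after 2 — PE[2][2] acc=0, pass-E 0, pass-S 0
  after 3 — PE[1][2] acc=4, pass-E 4, pass-S 1
  after 3 — PE[2][1] acc=27, pass-E 9, pass-S 3
  after 3 — PE[2][2] acc=0, pass-E 0, pass-S 0
  after 4 — PE[1][2] acc=39, pass-E 7, pass-S 5
  after 4 — PE[2][1] acc=34, pass-E 7, pass-S 1
  after 4 — PE[2][2] acc=9, pass-E 9, pass-S 1
  after 5 — PE[1][2] acc=39, pass-E 0, pass-S 0
  after 5 — PE[2][1] acc=34, pass-E 0, pass-S 0
  after 5 — PE[2][2] acc=44, pass-E 7, pass-S 5

PE[2][2].acc = 44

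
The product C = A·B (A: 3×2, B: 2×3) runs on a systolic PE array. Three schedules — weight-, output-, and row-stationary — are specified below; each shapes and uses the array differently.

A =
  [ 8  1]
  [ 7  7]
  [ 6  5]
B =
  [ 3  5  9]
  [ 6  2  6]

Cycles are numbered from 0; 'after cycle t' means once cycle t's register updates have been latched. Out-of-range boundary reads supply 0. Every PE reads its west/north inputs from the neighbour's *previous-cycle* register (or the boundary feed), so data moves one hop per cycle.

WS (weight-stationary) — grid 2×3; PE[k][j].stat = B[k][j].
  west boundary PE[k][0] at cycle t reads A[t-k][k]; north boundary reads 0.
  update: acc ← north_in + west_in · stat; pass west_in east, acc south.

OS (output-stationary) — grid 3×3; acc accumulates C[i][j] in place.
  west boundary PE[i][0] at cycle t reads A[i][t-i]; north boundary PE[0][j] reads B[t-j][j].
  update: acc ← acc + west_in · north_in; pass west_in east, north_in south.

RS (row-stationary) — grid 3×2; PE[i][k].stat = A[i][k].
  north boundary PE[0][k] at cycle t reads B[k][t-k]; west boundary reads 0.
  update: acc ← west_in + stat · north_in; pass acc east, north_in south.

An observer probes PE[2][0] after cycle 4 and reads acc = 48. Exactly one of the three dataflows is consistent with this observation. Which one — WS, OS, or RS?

dataflow = OS

— WS: 2×3 array has no PE[2][0].
OS [3×3] PE[2][0] across cycles:
  step 0 · PE2,0: acc=0; fwd→0 fwd↓0
  step 1 · PE2,0: acc=0; fwd→0 fwd↓0
  step 2 · PE2,0: acc=18; fwd→6 fwd↓3
  step 3 · PE2,0: acc=48; fwd→5 fwd↓6
  step 4 · PE2,0: acc=48; fwd→0 fwd↓0
RS [3×2] PE[2][0] across cycles:
  step 0 · PE2,0: acc=0; fwd→0 fwd↓0
  step 1 · PE2,0: acc=0; fwd→0 fwd↓0
  step 2 · PE2,0: acc=18; fwd→18 fwd↓3
  step 3 · PE2,0: acc=30; fwd→30 fwd↓5
  step 4 · PE2,0: acc=54; fwd→54 fwd↓9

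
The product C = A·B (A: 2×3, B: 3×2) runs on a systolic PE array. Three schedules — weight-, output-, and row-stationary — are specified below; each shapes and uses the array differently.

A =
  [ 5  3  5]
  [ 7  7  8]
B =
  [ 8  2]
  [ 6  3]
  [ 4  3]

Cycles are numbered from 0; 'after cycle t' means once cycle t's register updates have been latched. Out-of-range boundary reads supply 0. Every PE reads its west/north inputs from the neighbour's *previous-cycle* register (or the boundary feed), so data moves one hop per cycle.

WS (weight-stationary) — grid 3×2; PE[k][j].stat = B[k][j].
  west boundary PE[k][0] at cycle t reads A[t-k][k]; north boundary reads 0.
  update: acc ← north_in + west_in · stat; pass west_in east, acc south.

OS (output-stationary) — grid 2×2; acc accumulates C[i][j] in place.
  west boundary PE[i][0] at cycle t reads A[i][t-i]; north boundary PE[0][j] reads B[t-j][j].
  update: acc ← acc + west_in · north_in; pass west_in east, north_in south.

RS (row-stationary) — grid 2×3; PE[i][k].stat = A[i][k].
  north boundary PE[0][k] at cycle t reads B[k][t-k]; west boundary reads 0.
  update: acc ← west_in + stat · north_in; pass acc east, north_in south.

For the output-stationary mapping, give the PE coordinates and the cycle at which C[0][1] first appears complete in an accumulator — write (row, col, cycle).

Under OS, C[0][1] lands at PE[0][1]:
  [0] (0,1) acc=0 (h:0 v:0)
  [1] (0,1) acc=10 (h:5 v:2)
  [2] (0,1) acc=19 (h:3 v:3)
  [3] (0,1) acc=34 (h:5 v:3)

(row, col, cycle) = (0, 1, 3)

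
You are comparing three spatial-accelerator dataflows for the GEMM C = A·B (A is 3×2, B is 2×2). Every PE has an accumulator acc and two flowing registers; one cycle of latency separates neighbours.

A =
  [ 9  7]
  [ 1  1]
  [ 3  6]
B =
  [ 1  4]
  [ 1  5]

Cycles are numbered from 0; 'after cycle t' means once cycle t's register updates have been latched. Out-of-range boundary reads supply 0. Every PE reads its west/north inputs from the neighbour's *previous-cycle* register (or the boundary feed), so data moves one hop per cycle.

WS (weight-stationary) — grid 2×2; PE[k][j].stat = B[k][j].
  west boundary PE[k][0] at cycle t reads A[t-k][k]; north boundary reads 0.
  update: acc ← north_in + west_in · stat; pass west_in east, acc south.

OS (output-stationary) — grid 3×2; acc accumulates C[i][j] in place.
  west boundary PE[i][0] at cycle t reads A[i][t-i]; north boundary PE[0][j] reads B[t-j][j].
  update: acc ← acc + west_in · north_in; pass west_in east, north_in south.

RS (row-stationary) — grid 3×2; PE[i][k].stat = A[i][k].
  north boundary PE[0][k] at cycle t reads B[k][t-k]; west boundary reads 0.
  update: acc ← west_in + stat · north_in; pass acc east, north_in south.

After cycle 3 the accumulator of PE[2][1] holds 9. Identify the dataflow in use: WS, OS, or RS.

dataflow = RS

— WS: 2×2 array has no PE[2][1].
Under OS (3×2), PE[2][1]:
  after 0 — PE[2][1] acc=0, pass-E 0, pass-S 0
  after 1 — PE[2][1] acc=0, pass-E 0, pass-S 0
  after 2 — PE[2][1] acc=0, pass-E 0, pass-S 0
  after 3 — PE[2][1] acc=12, pass-E 3, pass-S 4
Under RS (3×2), PE[2][1]:
  after 0 — PE[2][1] acc=0, pass-E 0, pass-S 0
  after 1 — PE[2][1] acc=0, pass-E 0, pass-S 0
  after 2 — PE[2][1] acc=0, pass-E 0, pass-S 0
  after 3 — PE[2][1] acc=9, pass-E 9, pass-S 1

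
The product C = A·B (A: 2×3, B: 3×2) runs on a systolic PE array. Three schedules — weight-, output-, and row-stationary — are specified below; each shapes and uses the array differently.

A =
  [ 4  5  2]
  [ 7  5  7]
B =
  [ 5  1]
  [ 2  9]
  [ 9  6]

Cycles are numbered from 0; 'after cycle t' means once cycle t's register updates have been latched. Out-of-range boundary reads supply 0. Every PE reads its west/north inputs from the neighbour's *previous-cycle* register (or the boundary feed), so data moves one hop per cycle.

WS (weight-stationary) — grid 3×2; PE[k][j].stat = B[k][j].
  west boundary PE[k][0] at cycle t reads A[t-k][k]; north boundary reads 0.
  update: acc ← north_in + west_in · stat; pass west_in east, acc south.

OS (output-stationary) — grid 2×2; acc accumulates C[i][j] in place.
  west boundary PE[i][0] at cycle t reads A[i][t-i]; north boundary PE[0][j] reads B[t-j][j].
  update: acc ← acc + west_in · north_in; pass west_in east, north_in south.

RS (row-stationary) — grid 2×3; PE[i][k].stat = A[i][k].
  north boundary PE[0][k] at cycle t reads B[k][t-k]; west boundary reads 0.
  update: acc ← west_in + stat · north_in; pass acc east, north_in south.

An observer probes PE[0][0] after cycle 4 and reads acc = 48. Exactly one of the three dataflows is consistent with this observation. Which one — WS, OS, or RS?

dataflow = OS

WS (3×2 grid), PE[0][0]:
  cycle 0: PE[0][0] → acc 20, east 4, south 20
  cycle 1: PE[0][0] → acc 35, east 7, south 35
  cycle 2: PE[0][0] → acc 0, east 0, south 0
  cycle 3: PE[0][0] → acc 0, east 0, south 0
  cycle 4: PE[0][0] → acc 0, east 0, south 0
OS (2×2 grid), PE[0][0]:
  cycle 0: PE[0][0] → acc 20, east 4, south 5
  cycle 1: PE[0][0] → acc 30, east 5, south 2
  cycle 2: PE[0][0] → acc 48, east 2, south 9
  cycle 3: PE[0][0] → acc 48, east 0, south 0
  cycle 4: PE[0][0] → acc 48, east 0, south 0
RS (2×3 grid), PE[0][0]:
  cycle 0: PE[0][0] → acc 20, east 20, south 5
  cycle 1: PE[0][0] → acc 4, east 4, south 1
  cycle 2: PE[0][0] → acc 0, east 0, south 0
  cycle 3: PE[0][0] → acc 0, east 0, south 0
  cycle 4: PE[0][0] → acc 0, east 0, south 0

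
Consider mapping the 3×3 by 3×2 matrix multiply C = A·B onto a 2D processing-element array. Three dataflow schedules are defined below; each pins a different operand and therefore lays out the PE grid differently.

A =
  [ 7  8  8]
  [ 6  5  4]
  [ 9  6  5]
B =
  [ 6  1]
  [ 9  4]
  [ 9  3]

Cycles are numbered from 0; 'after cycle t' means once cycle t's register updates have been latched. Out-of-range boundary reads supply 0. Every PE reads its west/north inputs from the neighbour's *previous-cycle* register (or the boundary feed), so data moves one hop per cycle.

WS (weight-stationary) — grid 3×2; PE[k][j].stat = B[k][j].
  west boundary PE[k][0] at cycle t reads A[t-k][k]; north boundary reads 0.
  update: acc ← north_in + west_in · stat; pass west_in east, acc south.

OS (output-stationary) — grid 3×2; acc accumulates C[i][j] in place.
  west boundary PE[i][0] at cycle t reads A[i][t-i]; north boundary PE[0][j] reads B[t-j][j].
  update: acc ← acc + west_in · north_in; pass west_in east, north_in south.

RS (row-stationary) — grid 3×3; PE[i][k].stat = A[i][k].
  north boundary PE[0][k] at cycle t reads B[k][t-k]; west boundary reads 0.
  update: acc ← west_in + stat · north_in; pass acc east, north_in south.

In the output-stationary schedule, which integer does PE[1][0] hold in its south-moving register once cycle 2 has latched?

register = 9

Tracing OS — 3×2 array, target PE[1][0]:
  c0 r0c0: 42 / 7 / 6
  c0 r1c0: 0 / 0 / 0
  c1 r0c0: 114 / 8 / 9
  c1 r1c0: 36 / 6 / 6
  c2 r0c0: 186 / 8 / 9
  c2 r1c0: 81 / 5 / 9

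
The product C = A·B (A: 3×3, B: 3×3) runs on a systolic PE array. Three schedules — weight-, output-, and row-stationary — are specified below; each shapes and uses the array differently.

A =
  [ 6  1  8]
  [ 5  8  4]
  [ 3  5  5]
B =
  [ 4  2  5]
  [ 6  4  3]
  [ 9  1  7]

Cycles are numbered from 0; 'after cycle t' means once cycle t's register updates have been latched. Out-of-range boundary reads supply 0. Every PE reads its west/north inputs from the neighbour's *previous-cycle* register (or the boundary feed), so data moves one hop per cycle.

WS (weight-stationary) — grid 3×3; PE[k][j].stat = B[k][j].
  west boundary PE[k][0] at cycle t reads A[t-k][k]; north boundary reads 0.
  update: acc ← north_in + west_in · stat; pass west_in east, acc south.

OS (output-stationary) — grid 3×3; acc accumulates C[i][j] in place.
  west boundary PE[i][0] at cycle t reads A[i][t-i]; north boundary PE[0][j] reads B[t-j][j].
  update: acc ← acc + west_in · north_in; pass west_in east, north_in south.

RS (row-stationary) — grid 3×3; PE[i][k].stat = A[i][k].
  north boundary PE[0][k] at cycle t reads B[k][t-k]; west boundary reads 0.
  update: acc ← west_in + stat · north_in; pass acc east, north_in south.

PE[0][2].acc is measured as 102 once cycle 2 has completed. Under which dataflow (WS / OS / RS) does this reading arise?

WS [3×3] PE[0][2] across cycles:
  [0] (0,2) acc=0 (h:0 v:0)
  [1] (0,2) acc=0 (h:0 v:0)
  [2] (0,2) acc=30 (h:6 v:30)
OS [3×3] PE[0][2] across cycles:
  [0] (0,2) acc=0 (h:0 v:0)
  [1] (0,2) acc=0 (h:0 v:0)
  [2] (0,2) acc=30 (h:6 v:5)
RS [3×3] PE[0][2] across cycles:
  [0] (0,2) acc=0 (h:0 v:0)
  [1] (0,2) acc=0 (h:0 v:0)
  [2] (0,2) acc=102 (h:102 v:9)

dataflow = RS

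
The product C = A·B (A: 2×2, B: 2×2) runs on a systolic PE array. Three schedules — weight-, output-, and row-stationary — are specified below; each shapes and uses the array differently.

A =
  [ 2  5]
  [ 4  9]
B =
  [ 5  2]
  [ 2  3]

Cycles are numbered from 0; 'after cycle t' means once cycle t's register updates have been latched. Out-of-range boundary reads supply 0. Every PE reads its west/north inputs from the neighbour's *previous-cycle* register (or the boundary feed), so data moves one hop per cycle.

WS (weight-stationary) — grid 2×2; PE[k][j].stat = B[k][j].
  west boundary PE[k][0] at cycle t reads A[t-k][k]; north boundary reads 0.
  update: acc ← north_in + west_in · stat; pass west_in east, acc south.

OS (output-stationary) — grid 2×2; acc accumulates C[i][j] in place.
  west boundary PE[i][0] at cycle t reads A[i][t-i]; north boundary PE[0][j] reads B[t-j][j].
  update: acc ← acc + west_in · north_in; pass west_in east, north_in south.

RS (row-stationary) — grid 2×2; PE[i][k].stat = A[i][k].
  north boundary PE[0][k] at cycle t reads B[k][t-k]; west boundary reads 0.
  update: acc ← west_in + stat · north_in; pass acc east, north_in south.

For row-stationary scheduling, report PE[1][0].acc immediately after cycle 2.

RS (2×2). Following PE[1][0] plus its west/north inputs:
  @0  [0,0]  acc 10  |  →10  ↓5
  @0  [1,0]  acc 0  |  →0  ↓0
  @1  [0,0]  acc 4  |  →4  ↓2
  @1  [1,0]  acc 20  |  →20  ↓5
  @2  [0,0]  acc 0  |  →0  ↓0
  @2  [1,0]  acc 8  |  →8  ↓2

PE[1][0].acc = 8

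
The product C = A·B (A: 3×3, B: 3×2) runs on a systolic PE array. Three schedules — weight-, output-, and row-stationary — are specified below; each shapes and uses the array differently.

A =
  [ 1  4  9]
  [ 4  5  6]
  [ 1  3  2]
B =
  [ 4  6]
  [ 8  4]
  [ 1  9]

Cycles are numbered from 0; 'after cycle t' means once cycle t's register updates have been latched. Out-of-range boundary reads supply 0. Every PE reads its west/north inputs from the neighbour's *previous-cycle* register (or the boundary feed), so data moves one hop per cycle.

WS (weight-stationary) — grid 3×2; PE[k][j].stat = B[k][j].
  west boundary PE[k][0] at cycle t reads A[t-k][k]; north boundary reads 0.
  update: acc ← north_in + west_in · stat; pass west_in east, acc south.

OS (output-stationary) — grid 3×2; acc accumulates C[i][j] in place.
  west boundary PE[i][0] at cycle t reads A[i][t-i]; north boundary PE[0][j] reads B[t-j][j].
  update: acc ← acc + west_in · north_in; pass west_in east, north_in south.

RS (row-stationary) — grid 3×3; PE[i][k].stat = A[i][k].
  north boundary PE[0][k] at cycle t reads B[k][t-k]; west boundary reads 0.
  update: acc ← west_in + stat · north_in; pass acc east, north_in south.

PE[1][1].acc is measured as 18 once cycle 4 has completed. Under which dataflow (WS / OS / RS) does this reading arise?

— WS: 3×2; PE[1][1] trace:
  c0 r1c1: 0 / 0 / 0
  c1 r1c1: 0 / 0 / 0
  c2 r1c1: 22 / 4 / 22
  c3 r1c1: 44 / 5 / 44
  c4 r1c1: 18 / 3 / 18
— OS: 3×2; PE[1][1] trace:
  c0 r1c1: 0 / 0 / 0
  c1 r1c1: 0 / 0 / 0
  c2 r1c1: 24 / 4 / 6
  c3 r1c1: 44 / 5 / 4
  c4 r1c1: 98 / 6 / 9
— RS: 3×3; PE[1][1] trace:
  c0 r1c1: 0 / 0 / 0
  c1 r1c1: 0 / 0 / 0
  c2 r1c1: 56 / 56 / 8
  c3 r1c1: 44 / 44 / 4
  c4 r1c1: 0 / 0 / 0

dataflow = WS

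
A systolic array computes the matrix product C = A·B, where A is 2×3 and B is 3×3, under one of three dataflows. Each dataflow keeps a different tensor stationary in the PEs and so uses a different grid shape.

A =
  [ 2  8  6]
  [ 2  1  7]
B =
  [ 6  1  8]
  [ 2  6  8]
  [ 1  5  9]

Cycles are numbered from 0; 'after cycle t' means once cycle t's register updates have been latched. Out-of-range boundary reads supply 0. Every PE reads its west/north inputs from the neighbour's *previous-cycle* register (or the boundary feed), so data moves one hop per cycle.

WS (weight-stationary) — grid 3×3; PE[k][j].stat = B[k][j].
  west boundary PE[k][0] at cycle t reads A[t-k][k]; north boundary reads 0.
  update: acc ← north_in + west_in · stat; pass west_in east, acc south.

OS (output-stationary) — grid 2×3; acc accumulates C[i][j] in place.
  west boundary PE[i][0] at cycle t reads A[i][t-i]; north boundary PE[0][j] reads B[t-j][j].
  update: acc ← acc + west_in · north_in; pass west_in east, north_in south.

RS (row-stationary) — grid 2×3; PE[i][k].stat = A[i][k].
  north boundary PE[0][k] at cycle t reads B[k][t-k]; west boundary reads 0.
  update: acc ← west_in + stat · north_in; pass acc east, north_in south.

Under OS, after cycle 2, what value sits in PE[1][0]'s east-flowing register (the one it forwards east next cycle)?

register = 1

OS 2×3: PE[1][0] cycle-by-cycle (with neighbour feeds):
  step 0 · PE0,0: acc=12; fwd→2 fwd↓6
  step 0 · PE1,0: acc=0; fwd→0 fwd↓0
  step 1 · PE0,0: acc=28; fwd→8 fwd↓2
  step 1 · PE1,0: acc=12; fwd→2 fwd↓6
  step 2 · PE0,0: acc=34; fwd→6 fwd↓1
  step 2 · PE1,0: acc=14; fwd→1 fwd↓2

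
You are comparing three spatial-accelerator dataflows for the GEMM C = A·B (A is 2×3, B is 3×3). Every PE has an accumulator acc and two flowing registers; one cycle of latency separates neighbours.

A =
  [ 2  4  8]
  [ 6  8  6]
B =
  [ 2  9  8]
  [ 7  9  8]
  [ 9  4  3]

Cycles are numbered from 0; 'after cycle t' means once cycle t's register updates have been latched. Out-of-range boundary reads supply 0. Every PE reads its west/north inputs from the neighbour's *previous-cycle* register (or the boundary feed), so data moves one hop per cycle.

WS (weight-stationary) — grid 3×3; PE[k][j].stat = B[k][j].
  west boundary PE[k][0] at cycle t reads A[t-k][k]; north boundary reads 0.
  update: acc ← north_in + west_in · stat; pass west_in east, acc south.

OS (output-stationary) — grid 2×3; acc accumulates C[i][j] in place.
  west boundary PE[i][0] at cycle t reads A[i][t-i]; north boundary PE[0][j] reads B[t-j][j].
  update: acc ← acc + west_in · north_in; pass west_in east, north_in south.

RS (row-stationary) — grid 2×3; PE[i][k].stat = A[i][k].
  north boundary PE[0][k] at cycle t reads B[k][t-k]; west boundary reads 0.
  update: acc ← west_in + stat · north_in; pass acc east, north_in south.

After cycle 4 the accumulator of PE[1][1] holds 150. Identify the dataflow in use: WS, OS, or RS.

dataflow = OS

WS [3×3] PE[1][1] across cycles:
  cycle 0: PE[1][1] → acc 0, east 0, south 0
  cycle 1: PE[1][1] → acc 0, east 0, south 0
  cycle 2: PE[1][1] → acc 54, east 4, south 54
  cycle 3: PE[1][1] → acc 126, east 8, south 126
  cycle 4: PE[1][1] → acc 0, east 0, south 0
OS [2×3] PE[1][1] across cycles:
  cycle 0: PE[1][1] → acc 0, east 0, south 0
  cycle 1: PE[1][1] → acc 0, east 0, south 0
  cycle 2: PE[1][1] → acc 54, east 6, south 9
  cycle 3: PE[1][1] → acc 126, east 8, south 9
  cycle 4: PE[1][1] → acc 150, east 6, south 4
RS [2×3] PE[1][1] across cycles:
  cycle 0: PE[1][1] → acc 0, east 0, south 0
  cycle 1: PE[1][1] → acc 0, east 0, south 0
  cycle 2: PE[1][1] → acc 68, east 68, south 7
  cycle 3: PE[1][1] → acc 126, east 126, south 9
  cycle 4: PE[1][1] → acc 112, east 112, south 8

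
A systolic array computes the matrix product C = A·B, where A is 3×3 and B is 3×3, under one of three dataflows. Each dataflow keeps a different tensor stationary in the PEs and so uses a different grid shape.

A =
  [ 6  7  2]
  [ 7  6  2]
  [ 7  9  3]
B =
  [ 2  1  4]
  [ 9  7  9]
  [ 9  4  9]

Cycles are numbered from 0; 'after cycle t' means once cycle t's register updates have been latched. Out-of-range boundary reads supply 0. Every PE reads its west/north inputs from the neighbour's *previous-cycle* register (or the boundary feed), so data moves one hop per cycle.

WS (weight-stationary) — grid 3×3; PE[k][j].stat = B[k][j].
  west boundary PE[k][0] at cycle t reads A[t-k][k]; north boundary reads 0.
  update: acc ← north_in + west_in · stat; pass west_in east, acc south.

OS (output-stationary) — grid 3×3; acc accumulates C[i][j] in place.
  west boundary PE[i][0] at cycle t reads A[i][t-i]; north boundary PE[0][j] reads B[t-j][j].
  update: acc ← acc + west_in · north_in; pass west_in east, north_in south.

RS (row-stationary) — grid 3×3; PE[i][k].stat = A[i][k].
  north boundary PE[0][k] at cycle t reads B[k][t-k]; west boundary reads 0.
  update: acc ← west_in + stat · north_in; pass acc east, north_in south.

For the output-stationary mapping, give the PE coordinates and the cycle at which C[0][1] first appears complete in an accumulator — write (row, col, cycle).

(row, col, cycle) = (0, 1, 3)

OS: C[0][1] accumulates in PE[0][1]:
  after 0 — PE[0][1] acc=0, pass-E 0, pass-S 0
  after 1 — PE[0][1] acc=6, pass-E 6, pass-S 1
  after 2 — PE[0][1] acc=55, pass-E 7, pass-S 7
  after 3 — PE[0][1] acc=63, pass-E 2, pass-S 4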